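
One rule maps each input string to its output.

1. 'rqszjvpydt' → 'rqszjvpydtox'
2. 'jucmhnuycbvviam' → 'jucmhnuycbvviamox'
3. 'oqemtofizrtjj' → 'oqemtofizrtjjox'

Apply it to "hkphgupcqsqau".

hkphgupcqsqauox

Looking at the pairs, the operation is to append "ox".
On "hkphgupcqsqau" that produces "hkphgupcqsqauox".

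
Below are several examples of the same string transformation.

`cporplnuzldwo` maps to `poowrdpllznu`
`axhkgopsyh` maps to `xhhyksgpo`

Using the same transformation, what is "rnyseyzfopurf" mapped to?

What's happening: delete the first character, then take characters alternately from the front and the back (1st, last, 2nd, 2nd-last, ...).
On "rnyseyzfopurf" that produces "nfyrsuepyozf".

nfyrsuepyozf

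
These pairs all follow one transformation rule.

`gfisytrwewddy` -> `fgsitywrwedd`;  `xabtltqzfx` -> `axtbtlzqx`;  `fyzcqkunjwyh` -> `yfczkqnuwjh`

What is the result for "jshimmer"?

sjihmmr

The rule is to swap each adjacent pair of characters (1↔2, 3↔4, ...), then delete the last character.
"jshimmer" → "sjihmmr".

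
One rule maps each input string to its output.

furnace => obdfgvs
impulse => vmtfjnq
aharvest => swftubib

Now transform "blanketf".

olfugcmb

Each output is the input with this applied: move the first 3 characters to the end (rotate left by 3), then shift every letter 1 place forward in the alphabet (wrapping around).
Applying both steps to "blanketf": "nketfbla", then "olfugcmb".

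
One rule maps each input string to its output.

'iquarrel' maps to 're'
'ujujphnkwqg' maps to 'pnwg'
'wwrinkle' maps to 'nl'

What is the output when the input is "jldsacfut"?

Rule — delete the first 3 characters, then keep every other character starting from the second (positions 2nd, 4th, 6th, ...).
Applying both steps to "jldsacfut": "sacfut", then "aft".

aft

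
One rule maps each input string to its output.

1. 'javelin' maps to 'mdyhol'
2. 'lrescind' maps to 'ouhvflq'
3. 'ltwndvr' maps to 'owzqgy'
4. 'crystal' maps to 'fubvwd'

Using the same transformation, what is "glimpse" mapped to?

In each case the input is transformed by: delete the last character, then shift every letter 3 places forward in the alphabet (wrapping around).
Applying both steps to "glimpse": "glimps", then "jolpsv".
(Check on "ltwndvr": → "ltwndv" → "owzqgy" ✓)

jolpsv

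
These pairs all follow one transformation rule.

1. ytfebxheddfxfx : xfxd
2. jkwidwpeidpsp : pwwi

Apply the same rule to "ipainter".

ra

Rule — move the last 3 characters to the front (rotate right by 3), then keep one character in every 3, starting at position 3 (positions 3rd, 6th, 9th, ...).
On "ipainter": the first step gives "teripain", and the second then gives "ra".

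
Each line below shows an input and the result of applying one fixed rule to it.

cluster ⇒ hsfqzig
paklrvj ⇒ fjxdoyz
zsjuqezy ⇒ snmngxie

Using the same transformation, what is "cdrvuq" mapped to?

jieqrf

In each case the input is transformed by: move the last 3 characters to the front (rotate right by 3), then shift every letter 12 places backward in the alphabet (wrapping around).
Applying both steps to "cdrvuq": "vuqcdr", then "jieqrf".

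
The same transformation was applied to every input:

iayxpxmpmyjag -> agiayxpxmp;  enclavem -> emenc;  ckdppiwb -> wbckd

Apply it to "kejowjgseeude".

dekejowjgs

In each case the input is transformed by: move the last 2 characters to the front (rotate right by 2), then delete the last 3 characters.
For "kejowjgseeude", step one produces "dekejowjgseeu"; step two turns that into "dekejowjgs".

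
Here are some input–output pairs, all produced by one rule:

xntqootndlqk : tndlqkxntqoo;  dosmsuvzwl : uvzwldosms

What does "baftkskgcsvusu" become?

gcsvusubaftksk

In each case the input is transformed by: swap the front and back halves of the string.
Doing the same to "baftkskgcsvusu": "gcsvusubaftksk".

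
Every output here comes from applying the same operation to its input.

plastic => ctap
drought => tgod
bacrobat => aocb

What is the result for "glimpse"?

Each output is the input with this applied: keep every other character starting from the first (positions 1st, 3rd, 5th, ...), then reverse the string.
"glimpse" → "gipe" → "epig".

epig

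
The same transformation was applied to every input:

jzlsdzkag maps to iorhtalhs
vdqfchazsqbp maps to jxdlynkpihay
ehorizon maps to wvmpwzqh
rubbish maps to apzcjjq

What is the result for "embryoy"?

Each output is the input with this applied: shift every letter 8 places forward in the alphabet (wrapping around), then move the last 2 characters to the front (rotate right by 2).
"embryoy" → "wgmujzg".
(Check on "vdqfchazsqbp": → "dlynkpihayjx" → "jxdlynkpihay" ✓)

wgmujzg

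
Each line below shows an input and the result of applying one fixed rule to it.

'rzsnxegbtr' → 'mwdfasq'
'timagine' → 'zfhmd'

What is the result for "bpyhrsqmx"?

The rule is to shift every letter 1 place backward in the alphabet (wrapping around), then delete the first 3 characters.
For "bpyhrsqmx", step one produces "aoxgqrplw"; step two turns that into "gqrplw".
(Check on "timagine": → "shlzfhmd" → "zfhmd" ✓)

gqrplw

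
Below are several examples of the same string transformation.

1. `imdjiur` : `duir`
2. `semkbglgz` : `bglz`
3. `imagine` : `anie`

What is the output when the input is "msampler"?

lpre

In each case the input is transformed by: swap each adjacent pair of characters (1↔2, 3↔4, ...), then keep only the last 4 characters.
Starting from "msampler": after the first operation, "smmalpre"; after the second, "lpre".
(Check on "semkbglgz": → "eskmgbglz" → "bglz" ✓)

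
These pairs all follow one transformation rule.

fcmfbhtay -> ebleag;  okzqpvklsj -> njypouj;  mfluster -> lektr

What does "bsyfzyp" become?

arxe

Rule — delete the last 3 characters, then shift every letter 1 place backward in the alphabet (wrapping around).
On "bsyfzyp": the first step gives "bsyf", and the second then gives "arxe".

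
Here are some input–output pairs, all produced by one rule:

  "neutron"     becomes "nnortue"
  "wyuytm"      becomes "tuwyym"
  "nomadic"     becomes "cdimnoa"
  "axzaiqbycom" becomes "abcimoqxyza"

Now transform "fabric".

bcfira

The rule is to sort the characters into alphabetical order, then move the first character to the end.
For "fabric", step one produces "abcfir"; step two turns that into "bcfira".
(Check on "neutron": → "ennortu" → "nnortue" ✓)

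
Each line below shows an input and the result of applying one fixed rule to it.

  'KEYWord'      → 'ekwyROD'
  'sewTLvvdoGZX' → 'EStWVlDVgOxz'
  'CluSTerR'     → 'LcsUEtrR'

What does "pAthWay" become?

Looking at the pairs, the operation is to swap each adjacent pair of characters (1↔2, 3↔4, ...), then flip the case of every letter.
"pAthWay" → "AphtaWy" → "aPHTAwY".
(Check on "KEYWord": → "EKWYrod" → "ekwyROD" ✓)

aPHTAwY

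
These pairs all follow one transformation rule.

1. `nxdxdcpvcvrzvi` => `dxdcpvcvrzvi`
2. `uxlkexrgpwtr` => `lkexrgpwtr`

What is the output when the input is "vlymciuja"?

The rule is to delete the first 2 characters.
On "vlymciuja" that produces "ymciuja".

ymciuja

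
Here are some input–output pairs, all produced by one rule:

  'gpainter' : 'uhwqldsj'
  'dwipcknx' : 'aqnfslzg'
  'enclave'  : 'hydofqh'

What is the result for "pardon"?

qrguds

In each case the input is transformed by: shift every letter 3 places forward in the alphabet (wrapping around), then reverse the string.
Applying both steps to "pardon": "sdugrq", then "qrguds".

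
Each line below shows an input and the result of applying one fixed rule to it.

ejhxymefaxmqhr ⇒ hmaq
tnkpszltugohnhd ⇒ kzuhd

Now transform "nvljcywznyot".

What's happening: keep one character in every 3, starting at position 3 (positions 3rd, 6th, 9th, ...).
Applying that to "nvljcywznyot" gives "lynt".

lynt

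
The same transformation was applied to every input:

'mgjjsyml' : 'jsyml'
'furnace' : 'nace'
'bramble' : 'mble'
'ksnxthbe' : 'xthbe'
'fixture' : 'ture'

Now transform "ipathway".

The transformation: delete the first 3 characters.
On "ipathway" that produces "thway".

thway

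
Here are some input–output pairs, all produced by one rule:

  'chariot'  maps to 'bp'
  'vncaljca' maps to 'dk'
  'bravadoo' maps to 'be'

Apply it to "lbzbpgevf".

The pattern: keep one character in every 3, starting at position 3 (positions 3rd, 6th, 9th, ...), then shift every letter 1 place forward in the alphabet (wrapping around).
Starting from "lbzbpgevf": after the first operation, "zgf"; after the second, "ahg".
(Check on "chariot": → "ao" → "bp" ✓)

ahg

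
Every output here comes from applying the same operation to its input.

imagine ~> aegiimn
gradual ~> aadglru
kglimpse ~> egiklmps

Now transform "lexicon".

ceilnox

Each output is the input with this applied: sort the characters into alphabetical order.
"lexicon" → "ceilnox".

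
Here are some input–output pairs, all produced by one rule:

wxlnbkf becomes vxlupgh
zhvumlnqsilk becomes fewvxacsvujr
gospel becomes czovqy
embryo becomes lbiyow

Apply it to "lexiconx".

hsmyxhvo

Each output is the input with this applied: shift every letter 10 places forward in the alphabet (wrapping around), then move the first 2 characters to the end (rotate left by 2).
For "lexiconx", step one produces "vohsmyxh"; step two turns that into "hsmyxhvo".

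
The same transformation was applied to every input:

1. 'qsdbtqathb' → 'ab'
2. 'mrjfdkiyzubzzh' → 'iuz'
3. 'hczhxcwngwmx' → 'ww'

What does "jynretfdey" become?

fy

Rule — keep one character in every 3, starting at position 1 (positions 1st, 4th, 7th, ...), then delete the first 2 characters.
"jynretfdey" → "jrfy" → "fy".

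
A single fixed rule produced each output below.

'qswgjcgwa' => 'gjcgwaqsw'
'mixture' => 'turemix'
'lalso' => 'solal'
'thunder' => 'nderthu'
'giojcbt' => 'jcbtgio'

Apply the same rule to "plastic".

sticpla

Looking at the pairs, the operation is to move the first 3 characters to the end (rotate left by 3).
Applying that to "plastic" gives "sticpla".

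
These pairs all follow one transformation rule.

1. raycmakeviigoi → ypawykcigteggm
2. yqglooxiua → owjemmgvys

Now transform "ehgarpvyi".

fcyenpwtg

Looking at the pairs, the operation is to shift every letter 2 places backward in the alphabet (wrapping around), then swap each adjacent pair of characters (1↔2, 3↔4, ...).
Working it through for "ehgarpvyi": intermediate "cfeypntwg", final "fcyenpwtg".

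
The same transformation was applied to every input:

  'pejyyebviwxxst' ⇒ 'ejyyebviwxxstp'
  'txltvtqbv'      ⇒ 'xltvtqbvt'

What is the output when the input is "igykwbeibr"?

Each output is the input with this applied: move the first character to the end.
Doing the same to "igykwbeibr": "gykwbeibri".

gykwbeibri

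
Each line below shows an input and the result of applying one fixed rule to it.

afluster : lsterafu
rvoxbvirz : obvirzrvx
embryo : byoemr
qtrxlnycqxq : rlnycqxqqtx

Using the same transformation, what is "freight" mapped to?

eghtfri

What's happening: move the first 3 characters to the end (rotate left by 3), then swap the first and last characters.
On "freight": the first step gives "ightfre", and the second then gives "eghtfri".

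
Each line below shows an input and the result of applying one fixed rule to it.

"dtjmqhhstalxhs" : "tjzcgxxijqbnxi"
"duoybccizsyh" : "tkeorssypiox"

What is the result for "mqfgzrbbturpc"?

cgvwphrrjkhfs

Looking at the pairs, the operation is to shift every letter 10 places backward in the alphabet (wrapping around).
"mqfgzrbbturpc" → "cgvwphrrjkhfs".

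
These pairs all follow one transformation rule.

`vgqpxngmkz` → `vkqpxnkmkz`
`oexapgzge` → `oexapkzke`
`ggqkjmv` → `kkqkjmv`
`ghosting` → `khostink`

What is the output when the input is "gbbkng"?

In each case the input is transformed by: replace every "g" with "k".
On "gbbkng" that produces "kbbknk".

kbbknk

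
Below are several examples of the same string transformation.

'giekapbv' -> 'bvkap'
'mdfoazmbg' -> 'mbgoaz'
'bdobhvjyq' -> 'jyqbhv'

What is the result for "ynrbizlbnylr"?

lbnylrbiz

The transformation: delete the first 3 characters, then move the first 3 characters to the end (rotate left by 3).
Starting from "ynrbizlbnylr": after the first operation, "bizlbnylr"; after the second, "lbnylrbiz".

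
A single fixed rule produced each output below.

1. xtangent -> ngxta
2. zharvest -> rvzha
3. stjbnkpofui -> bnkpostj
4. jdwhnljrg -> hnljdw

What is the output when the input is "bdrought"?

oubdr

What's happening: delete the last 3 characters, then move the first 3 characters to the end (rotate left by 3).
On "bdrought": the first step gives "bdrou", and the second then gives "oubdr".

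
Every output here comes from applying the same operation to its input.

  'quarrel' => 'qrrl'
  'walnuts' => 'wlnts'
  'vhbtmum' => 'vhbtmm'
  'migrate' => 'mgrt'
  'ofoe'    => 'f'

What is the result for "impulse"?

Each output is the input with this applied: remove every vowel.
Doing the same to "impulse": "mpls".

mpls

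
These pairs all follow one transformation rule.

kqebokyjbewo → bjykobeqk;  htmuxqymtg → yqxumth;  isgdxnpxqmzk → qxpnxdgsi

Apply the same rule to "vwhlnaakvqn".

kaanlhwv

Rule — reverse the string, then delete the first 3 characters.
On "vwhlnaakvqn": the first step gives "nqvkaanlhwv", and the second then gives "kaanlhwv".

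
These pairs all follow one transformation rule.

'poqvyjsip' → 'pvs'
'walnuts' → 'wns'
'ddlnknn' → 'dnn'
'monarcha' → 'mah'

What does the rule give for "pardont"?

pdt

The rule is to keep one character in every 3, starting at position 1 (positions 1st, 4th, 7th, ...).
"pardont" → "pdt".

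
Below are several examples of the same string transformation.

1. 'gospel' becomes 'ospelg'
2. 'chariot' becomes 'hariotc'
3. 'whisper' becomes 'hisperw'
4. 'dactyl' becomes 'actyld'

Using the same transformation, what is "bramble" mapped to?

The transformation: move the first character to the end.
"bramble" → "rambleb".

rambleb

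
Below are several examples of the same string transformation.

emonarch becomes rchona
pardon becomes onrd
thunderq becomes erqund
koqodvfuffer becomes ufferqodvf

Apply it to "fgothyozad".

ozadothy

The transformation: delete the first 2 characters, then swap the front and back halves of the string.
Working it through for "fgothyozad": intermediate "othyozad", final "ozadothy".
(Check on "thunderq": → "underq" → "erqund" ✓)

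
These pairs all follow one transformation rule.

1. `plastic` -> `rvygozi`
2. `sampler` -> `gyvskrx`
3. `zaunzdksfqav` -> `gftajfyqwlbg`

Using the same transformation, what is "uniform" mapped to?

The transformation: swap each adjacent pair of characters (1↔2, 3↔4, ...), then shift every letter 6 places forward in the alphabet (wrapping around).
"uniform" → "taloxus".

taloxus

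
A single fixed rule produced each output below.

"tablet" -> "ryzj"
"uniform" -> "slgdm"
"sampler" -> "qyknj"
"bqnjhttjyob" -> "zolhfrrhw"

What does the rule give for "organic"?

The rule is to shift every letter 2 places backward in the alphabet (wrapping around), then delete the last 2 characters.
Applying both steps to "organic": "mpeylga", then "mpeyl".

mpeyl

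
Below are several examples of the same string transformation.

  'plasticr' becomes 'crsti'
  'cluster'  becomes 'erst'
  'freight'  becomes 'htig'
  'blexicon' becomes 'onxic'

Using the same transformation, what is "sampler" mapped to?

In each case the input is transformed by: delete the first 3 characters, then move the last 2 characters to the front (rotate right by 2).
For "sampler", step one produces "pler"; step two turns that into "erpl".

erpl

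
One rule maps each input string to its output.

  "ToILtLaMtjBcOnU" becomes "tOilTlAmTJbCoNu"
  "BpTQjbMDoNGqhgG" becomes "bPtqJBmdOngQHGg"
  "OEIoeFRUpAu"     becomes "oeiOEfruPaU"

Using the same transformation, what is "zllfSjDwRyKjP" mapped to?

Rule — flip the case of every letter.
So "zllfSjDwRyKjP" becomes "ZLLFsJdWrYkJp".

ZLLFsJdWrYkJp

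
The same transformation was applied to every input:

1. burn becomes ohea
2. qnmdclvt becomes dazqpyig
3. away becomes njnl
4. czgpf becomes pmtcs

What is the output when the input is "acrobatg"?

The transformation: shift every letter 13 places forward in the alphabet (wrapping around) — i.e. ROT13.
Doing the same to "acrobatg": "npebongt".

npebongt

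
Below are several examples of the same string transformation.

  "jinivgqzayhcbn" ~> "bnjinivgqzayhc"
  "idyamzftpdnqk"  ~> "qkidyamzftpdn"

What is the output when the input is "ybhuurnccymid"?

The rule is to move the last 2 characters to the front (rotate right by 2).
Doing the same to "ybhuurnccymid": "idybhuurnccym".

idybhuurnccym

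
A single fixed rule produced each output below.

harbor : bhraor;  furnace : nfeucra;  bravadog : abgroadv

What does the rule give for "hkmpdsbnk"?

dhkknmbps

In each case the input is transformed by: take characters alternately from the front and the back (1st, last, 2nd, 2nd-last, ...), then move the last character to the front.
For "hkmpdsbnk", step one produces "hkknmbpsd"; step two turns that into "dhkknmbps".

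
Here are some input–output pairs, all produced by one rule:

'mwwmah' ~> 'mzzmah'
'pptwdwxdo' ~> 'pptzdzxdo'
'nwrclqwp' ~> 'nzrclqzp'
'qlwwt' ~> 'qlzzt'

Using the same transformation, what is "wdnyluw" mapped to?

zdnyluz

Each output is the input with this applied: replace every "w" with "z".
For "wdnyluw" the result is "zdnyluz".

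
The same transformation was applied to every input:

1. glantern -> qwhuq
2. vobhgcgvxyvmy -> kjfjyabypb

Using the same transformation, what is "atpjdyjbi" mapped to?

In each case the input is transformed by: shift every letter 3 places forward in the alphabet (wrapping around), then delete the first 3 characters.
Applying both steps to "atpjdyjbi": "dwsmgbmel", then "mgbmel".
(Check on "vobhgcgvxyvmy": → "yrekjfjyabypb" → "kjfjyabypb" ✓)

mgbmel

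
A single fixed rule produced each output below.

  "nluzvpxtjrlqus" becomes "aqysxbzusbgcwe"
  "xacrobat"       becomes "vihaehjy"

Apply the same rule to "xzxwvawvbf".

hdcimegedc

Looking at the pairs, the operation is to swap the front and back halves of the string, then shift every letter 7 places forward in the alphabet (wrapping around).
Starting from "xzxwvawvbf": after the first operation, "awvbfxzxwv"; after the second, "hdcimegedc".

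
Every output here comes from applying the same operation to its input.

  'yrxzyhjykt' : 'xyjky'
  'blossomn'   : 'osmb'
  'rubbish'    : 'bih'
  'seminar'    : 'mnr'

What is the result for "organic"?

The pattern: move the first character to the end, then keep every other character starting from the second (positions 2nd, 4th, 6th, ...).
Starting from "organic": after the first operation, "rganico"; after the second, "gnc".
(Check on "rubbish": → "ubbishr" → "bih" ✓)

gnc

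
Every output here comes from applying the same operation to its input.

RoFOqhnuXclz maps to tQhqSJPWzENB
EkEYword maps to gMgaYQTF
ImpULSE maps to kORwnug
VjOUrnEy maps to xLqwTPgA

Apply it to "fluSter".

HNWuVGT

Looking at the pairs, the operation is to flip the case of every letter, then shift every letter 2 places forward in the alphabet (wrapping around).
Working it through for "fluSter": intermediate "FLUsTER", final "HNWuVGT".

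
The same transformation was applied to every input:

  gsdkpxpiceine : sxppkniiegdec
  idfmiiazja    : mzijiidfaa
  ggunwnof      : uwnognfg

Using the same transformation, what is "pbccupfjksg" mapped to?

suppjkfgccb

In each case the input is transformed by: sort the characters into reverse alphabetical order, then swap each adjacent pair of characters (1↔2, 3↔4, ...).
For "pbccupfjksg", step one produces "usppkjgfccb"; step two turns that into "suppjkfgccb".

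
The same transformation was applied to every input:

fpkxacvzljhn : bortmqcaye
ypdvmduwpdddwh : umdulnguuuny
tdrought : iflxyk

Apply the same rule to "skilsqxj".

zcjhoa

Rule — shift every letter 9 places backward in the alphabet (wrapping around), then delete the first 2 characters.
Applying both steps to "skilsqxj": "jbzcjhoa", then "zcjhoa".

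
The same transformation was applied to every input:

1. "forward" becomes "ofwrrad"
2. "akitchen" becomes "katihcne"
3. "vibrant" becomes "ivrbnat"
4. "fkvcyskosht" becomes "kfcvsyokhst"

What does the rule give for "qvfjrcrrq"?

The rule is to swap each adjacent pair of characters (1↔2, 3↔4, ...).
Applying that to "qvfjrcrrq" gives "vqjfcrrrq".

vqjfcrrrq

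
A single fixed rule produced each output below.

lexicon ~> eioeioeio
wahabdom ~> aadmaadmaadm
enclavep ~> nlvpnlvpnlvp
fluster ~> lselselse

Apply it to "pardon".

Each output is the input with this applied: keep every other character starting from the second (positions 2nd, 4th, 6th, ...), then write the whole string 3 times in a row.
On "pardon": the first step gives "adn", and the second then gives "adnadnadn".

adnadnadn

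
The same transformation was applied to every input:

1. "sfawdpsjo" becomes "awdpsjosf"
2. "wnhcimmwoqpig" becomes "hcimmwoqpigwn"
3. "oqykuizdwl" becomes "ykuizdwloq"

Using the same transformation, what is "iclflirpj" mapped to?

lflirpjic

The rule is to move the first 2 characters to the end (rotate left by 2).
Doing the same to "iclflirpj": "lflirpjic".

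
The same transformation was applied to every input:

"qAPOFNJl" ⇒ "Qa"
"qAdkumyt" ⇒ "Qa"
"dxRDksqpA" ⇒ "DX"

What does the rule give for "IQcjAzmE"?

iq

Each output is the input with this applied: flip the case of every letter, then keep only the first 2 characters.
For "IQcjAzmE", step one produces "iqCJaZMe"; step two turns that into "iq".
(Check on "qAPOFNJl": → "QapofnjL" → "Qa" ✓)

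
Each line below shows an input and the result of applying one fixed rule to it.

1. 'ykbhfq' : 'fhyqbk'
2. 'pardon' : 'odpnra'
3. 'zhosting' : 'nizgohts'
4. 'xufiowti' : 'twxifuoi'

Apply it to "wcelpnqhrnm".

nrwmecplqnh

Rule — move the last 3 characters to the front (rotate right by 3), then swap each adjacent pair of characters (1↔2, 3↔4, ...).
Starting from "wcelpnqhrnm": after the first operation, "rnmwcelpnqh"; after the second, "nrwmecplqnh".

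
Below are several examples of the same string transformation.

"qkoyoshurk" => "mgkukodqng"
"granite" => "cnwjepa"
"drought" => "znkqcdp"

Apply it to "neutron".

Rule — shift every letter 4 places backward in the alphabet (wrapping around).
Applying that to "neutron" gives "jaqpnkj".

jaqpnkj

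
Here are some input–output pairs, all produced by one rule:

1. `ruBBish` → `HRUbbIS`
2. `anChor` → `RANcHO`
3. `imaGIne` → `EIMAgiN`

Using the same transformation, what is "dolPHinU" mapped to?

uDOLphIN

The transformation: flip the case of every letter, then move the last character to the front.
"dolPHinU" → "DOLphINu" → "uDOLphIN".
(Check on "anChor": → "ANcHOR" → "RANcHO" ✓)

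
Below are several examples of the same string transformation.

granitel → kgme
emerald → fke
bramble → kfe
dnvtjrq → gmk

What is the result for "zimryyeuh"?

Looking at the pairs, the operation is to shift every letter 7 places backward in the alphabet (wrapping around), then keep every other character starting from the second (positions 2nd, 4th, 6th, ...).
On "zimryyeuh": the first step gives "sbfkrrxna", and the second then gives "bkrn".

bkrn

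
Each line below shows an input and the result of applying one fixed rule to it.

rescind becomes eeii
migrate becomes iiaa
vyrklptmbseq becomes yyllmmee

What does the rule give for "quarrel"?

uurr

The pattern: keep one character in every 3, starting at position 2 (positions 2nd, 5th, 8th, ...), then double every character.
Starting from "quarrel": after the first operation, "ur"; after the second, "uurr".
(Check on "rescind": → "ei" → "eeii" ✓)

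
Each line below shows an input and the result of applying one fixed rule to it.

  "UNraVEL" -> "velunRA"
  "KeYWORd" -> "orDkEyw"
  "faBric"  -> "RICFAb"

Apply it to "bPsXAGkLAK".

In each case the input is transformed by: move the last 3 characters to the front (rotate right by 3), then flip the case of every letter.
Applying both steps to "bPsXAGkLAK": "LAKbPsXAGk", then "lakBpSxagK".
(Check on "faBric": → "ricfaB" → "RICFAb" ✓)

lakBpSxagK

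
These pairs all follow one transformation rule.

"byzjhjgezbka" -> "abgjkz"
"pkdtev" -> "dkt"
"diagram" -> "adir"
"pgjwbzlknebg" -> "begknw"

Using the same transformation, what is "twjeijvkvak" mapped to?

The pattern: sort the characters into alphabetical order, then keep every other character starting from the first (positions 1st, 3rd, 5th, ...).
On "twjeijvkvak": the first step gives "aeijjkktvvw", and the second then gives "aijkvw".

aijkvw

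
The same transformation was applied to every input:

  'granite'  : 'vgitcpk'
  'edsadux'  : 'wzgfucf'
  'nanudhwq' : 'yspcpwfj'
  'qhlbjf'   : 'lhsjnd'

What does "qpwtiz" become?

kbsryv

Each output is the input with this applied: move the last 2 characters to the front (rotate right by 2), then shift every letter 2 places forward in the alphabet (wrapping around).
For "qpwtiz" the result is "kbsryv".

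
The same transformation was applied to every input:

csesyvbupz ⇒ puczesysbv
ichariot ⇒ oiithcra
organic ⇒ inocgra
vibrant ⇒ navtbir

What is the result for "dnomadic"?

iddconam

Rule — move the last 3 characters to the front (rotate right by 3), then swap each adjacent pair of characters (1↔2, 3↔4, ...).
Working it through for "dnomadic": intermediate "dicdnoma", final "iddconam".
(Check on "vibrant": → "antvibr" → "navtbir" ✓)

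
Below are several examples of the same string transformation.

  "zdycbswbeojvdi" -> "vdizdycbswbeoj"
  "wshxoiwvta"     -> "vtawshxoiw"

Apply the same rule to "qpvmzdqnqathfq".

The rule is to move the last 3 characters to the front (rotate right by 3).
"qpvmzdqnqathfq" → "hfqqpvmzdqnqat".

hfqqpvmzdqnqat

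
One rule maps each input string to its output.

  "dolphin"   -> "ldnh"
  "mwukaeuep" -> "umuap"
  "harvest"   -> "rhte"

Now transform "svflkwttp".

The pattern: keep every other character starting from the first (positions 1st, 3rd, 5th, ...), then swap each adjacent pair of characters (1↔2, 3↔4, ...).
On "svflkwttp": the first step gives "sfktp", and the second then gives "fstkp".

fstkp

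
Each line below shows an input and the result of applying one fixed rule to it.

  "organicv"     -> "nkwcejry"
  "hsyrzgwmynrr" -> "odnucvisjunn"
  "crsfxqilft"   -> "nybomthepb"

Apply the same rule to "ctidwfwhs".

What's happening: shift every letter 4 places backward in the alphabet (wrapping around), then swap each adjacent pair of characters (1↔2, 3↔4, ...).
Applying both steps to "ctidwfwhs": "ypezsbsdo", then "pyzebsdso".
(Check on "crsfxqilft": → "ynobtmehbp" → "nybomthepb" ✓)

pyzebsdso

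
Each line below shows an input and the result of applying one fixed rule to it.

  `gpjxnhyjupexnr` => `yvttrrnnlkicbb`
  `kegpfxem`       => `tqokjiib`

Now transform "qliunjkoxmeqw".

yuusrqponmiba

The transformation: shift every letter 4 places forward in the alphabet (wrapping around), then sort the characters into reverse alphabetical order.
"qliunjkoxmeqw" → "upmyrnosbqiua" → "yuusrqponmiba".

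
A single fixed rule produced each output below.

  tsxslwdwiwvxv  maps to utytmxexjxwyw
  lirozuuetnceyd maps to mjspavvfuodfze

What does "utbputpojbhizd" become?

vucqvuqpkcijae

Each output is the input with this applied: shift every letter 1 place forward in the alphabet (wrapping around).
"utbputpojbhizd" → "vucqvuqpkcijae".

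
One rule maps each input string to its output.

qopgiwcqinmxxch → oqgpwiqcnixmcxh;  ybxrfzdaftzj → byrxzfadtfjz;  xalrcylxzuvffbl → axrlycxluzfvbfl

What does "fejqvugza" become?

Looking at the pairs, the operation is to swap each adjacent pair of characters (1↔2, 3↔4, ...).
For "fejqvugza" the result is "efqjuvzga".

efqjuvzga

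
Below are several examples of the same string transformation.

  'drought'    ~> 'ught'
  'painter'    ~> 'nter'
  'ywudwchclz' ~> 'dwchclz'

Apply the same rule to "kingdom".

gdom

The transformation: delete the first 3 characters.
"kingdom" → "gdom".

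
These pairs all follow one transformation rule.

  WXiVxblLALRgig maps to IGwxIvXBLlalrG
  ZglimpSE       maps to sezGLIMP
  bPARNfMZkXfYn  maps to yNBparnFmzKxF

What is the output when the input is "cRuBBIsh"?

SHCrUbbi

Looking at the pairs, the operation is to flip the case of every letter, then move the last 2 characters to the front (rotate right by 2).
For "cRuBBIsh", step one produces "CrUbbiSH"; step two turns that into "SHCrUbbi".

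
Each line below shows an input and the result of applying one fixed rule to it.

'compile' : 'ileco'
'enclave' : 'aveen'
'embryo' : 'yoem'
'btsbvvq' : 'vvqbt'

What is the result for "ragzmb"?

What's happening: move the first 2 characters to the end (rotate left by 2), then delete the first 2 characters.
Applying that to "ragzmb" gives "mbra".

mbra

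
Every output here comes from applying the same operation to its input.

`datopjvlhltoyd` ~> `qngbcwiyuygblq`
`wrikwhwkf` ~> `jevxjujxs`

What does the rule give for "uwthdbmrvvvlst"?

Looking at the pairs, the operation is to shift every letter 13 places forward in the alphabet (wrapping around) — i.e. ROT13.
Applying that to "uwthdbmrvvvlst" gives "hjguqozeiiiyfg".

hjguqozeiiiyfg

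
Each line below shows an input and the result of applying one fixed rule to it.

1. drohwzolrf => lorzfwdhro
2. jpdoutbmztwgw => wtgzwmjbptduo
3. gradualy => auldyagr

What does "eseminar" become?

In each case the input is transformed by: move the last 3 characters to the front (rotate right by 3), then take characters alternately from the front and the back (1st, last, 2nd, 2nd-last, ...).
Applying that to "eseminar" gives "niamrees".

niamrees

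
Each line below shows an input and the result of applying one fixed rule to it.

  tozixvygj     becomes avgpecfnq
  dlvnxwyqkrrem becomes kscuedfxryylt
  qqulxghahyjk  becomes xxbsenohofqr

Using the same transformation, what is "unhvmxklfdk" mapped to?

In each case the input is transformed by: shift every letter 7 places forward in the alphabet (wrapping around).
On "unhvmxklfdk" that produces "buoctersmkr".

buoctersmkr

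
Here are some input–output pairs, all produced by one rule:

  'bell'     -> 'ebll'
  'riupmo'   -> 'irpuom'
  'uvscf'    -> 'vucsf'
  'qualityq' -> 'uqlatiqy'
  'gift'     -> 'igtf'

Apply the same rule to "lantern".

In each case the input is transformed by: swap each adjacent pair of characters (1↔2, 3↔4, ...).
"lantern" → "altnren".

altnren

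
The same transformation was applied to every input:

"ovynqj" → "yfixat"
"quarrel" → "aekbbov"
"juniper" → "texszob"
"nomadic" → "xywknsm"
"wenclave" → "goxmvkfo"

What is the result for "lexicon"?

vohsmyx

What's happening: shift every letter 10 places forward in the alphabet (wrapping around).
So "lexicon" becomes "vohsmyx".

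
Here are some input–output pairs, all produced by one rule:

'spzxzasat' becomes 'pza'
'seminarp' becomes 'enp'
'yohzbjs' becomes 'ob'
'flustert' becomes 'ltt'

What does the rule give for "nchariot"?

Each output is the input with this applied: keep one character in every 3, starting at position 2 (positions 2nd, 5th, 8th, ...).
For "nchariot" the result is "crt".

crt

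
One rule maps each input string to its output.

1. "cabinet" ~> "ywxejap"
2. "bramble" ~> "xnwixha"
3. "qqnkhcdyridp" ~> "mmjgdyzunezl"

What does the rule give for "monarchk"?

Each output is the input with this applied: shift every letter 4 places backward in the alphabet (wrapping around).
For "monarchk" the result is "ikjwnydg".

ikjwnydg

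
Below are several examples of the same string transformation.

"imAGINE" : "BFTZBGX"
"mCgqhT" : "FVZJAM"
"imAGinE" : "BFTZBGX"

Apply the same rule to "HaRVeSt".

The rule is to shift every letter 7 places backward in the alphabet (wrapping around), then convert every letter to uppercase.
On "HaRVeSt": the first step gives "AtKOxLm", and the second then gives "ATKOXLM".

ATKOXLM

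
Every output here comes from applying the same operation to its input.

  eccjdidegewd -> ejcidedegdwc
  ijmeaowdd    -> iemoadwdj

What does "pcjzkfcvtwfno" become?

pzjfkvcwtnfoc

Rule — swap each adjacent pair of characters (1↔2, 3↔4, ...), then move the first character to the end.
Starting from "pcjzkfcvtwfno": after the first operation, "cpzjfkvcwtnfo"; after the second, "pzjfkvcwtnfoc".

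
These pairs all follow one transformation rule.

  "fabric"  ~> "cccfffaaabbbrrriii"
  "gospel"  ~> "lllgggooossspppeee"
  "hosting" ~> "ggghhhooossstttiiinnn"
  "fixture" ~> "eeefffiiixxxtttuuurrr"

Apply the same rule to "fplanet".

What's happening: move the last character to the front, then repeat every character 3 times.
Working it through for "fplanet": intermediate "tfplane", final "tttfffppplllaaannneee".
(Check on "gospel": → "lgospe" → "lllgggooossspppeee" ✓)

tttfffppplllaaannneee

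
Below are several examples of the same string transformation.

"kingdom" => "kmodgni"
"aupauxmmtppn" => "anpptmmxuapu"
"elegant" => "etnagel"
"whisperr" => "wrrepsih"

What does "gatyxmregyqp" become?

gpqygermxyta

The transformation: move the first character to the end, then reverse the string.
Working it through for "gatyxmregyqp": intermediate "atyxmregyqpg", final "gpqygermxyta".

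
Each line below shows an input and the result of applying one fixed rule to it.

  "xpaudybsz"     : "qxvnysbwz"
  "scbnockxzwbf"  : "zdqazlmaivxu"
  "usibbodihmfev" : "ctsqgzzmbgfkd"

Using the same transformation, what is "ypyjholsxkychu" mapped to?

fswnwhfmjqviwa

The pattern: shift every letter 2 places backward in the alphabet (wrapping around), then move the last 2 characters to the front (rotate right by 2).
On "ypyjholsxkychu": the first step gives "wnwhfmjqviwafs", and the second then gives "fswnwhfmjqviwa".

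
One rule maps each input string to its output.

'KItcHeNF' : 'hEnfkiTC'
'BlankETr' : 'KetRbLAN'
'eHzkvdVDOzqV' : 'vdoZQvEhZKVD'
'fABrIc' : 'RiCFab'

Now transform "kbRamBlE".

The rule is to swap the front and back halves of the string, then flip the case of every letter.
Starting from "kbRamBlE": after the first operation, "mBlEkbRa"; after the second, "MbLeKBrA".

MbLeKBrA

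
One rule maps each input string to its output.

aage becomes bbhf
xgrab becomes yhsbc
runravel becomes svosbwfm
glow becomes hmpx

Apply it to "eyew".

fzfx

What's happening: shift every letter 1 place forward in the alphabet (wrapping around).
On "eyew" that produces "fzfx".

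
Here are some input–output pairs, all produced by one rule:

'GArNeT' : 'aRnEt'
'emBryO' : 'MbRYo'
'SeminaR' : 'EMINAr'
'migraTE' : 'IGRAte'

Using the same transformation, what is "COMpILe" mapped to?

omPilE

What's happening: delete the first character, then flip the case of every letter.
For "COMpILe" the result is "omPilE".
(Check on "SeminaR": → "eminaR" → "EMINAr" ✓)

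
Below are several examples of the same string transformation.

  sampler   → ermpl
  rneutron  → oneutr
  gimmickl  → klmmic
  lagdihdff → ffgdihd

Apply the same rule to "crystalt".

In each case the input is transformed by: delete the first 2 characters, then move the last 2 characters to the front (rotate right by 2).
On "crystalt" that produces "ltysta".

ltysta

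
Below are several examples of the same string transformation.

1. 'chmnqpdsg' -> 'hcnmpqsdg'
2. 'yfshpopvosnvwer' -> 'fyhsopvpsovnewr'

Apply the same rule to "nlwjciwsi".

lnjwicswi

In each case the input is transformed by: swap each adjacent pair of characters (1↔2, 3↔4, ...).
On "nlwjciwsi" that produces "lnjwicswi".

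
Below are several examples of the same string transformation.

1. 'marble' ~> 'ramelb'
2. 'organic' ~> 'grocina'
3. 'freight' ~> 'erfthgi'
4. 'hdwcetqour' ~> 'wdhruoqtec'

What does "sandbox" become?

nasxobd

The transformation: reverse the string, then move the last 3 characters to the front (rotate right by 3).
Applying both steps to "sandbox": "xobdnas", then "nasxobd".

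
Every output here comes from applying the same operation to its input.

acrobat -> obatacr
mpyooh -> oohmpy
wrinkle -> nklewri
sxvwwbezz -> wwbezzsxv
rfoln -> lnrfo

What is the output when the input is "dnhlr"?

Looking at the pairs, the operation is to move the first 3 characters to the end (rotate left by 3).
Applying that to "dnhlr" gives "lrdnh".

lrdnh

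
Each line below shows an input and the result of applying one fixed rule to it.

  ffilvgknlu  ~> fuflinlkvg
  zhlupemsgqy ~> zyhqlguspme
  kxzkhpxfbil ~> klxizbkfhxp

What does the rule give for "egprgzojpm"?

The rule is to take characters alternately from the front and the back (1st, last, 2nd, 2nd-last, ...).
Applying that to "egprgzojpm" gives "emgppjrogz".

emgppjrogz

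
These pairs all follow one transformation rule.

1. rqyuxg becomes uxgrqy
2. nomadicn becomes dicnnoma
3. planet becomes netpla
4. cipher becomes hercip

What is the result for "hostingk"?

ingkhost

In each case the input is transformed by: swap the front and back halves of the string.
Applying that to "hostingk" gives "ingkhost".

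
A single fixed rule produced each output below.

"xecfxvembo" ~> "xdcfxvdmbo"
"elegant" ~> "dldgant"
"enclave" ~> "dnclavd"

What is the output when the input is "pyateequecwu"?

pyatddqudcwu

Rule — replace every "e" with "d".
On "pyateequecwu" that produces "pyatddqudcwu".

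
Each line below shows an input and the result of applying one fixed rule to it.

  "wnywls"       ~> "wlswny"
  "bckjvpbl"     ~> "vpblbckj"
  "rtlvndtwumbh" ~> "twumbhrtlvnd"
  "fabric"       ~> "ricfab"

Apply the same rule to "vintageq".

Rule — swap the front and back halves of the string.
Doing the same to "vintageq": "ageqvint".

ageqvint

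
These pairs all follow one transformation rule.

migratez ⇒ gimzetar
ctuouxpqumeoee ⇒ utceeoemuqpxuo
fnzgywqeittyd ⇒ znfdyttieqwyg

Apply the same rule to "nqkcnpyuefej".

kqnjefeuypnc

Each output is the input with this applied: reverse the string, then move the last 3 characters to the front (rotate right by 3).
Working it through for "nqkcnpyuefej": intermediate "jefeuypnckqn", final "kqnjefeuypnc".
(Check on "fnzgywqeittyd": → "dyttieqwygznf" → "znfdyttieqwyg" ✓)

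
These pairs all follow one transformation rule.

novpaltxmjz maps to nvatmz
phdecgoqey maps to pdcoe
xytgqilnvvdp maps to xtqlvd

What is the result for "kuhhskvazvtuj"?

Each output is the input with this applied: keep every other character starting from the first (positions 1st, 3rd, 5th, ...).
Applying that to "kuhhskvazvtuj" gives "khsvztj".

khsvztj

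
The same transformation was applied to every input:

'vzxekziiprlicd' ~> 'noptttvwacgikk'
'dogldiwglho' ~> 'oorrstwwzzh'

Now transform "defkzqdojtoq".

The rule is to sort the characters into alphabetical order, then shift every letter 11 places forward in the alphabet (wrapping around).
"defkzqdojtoq" → "ddefjkooqqtz" → "oopquvzzbbek".
(Check on "dogldiwglho": → "ddgghilloow" → "oorrstwwzzh" ✓)

oopquvzzbbek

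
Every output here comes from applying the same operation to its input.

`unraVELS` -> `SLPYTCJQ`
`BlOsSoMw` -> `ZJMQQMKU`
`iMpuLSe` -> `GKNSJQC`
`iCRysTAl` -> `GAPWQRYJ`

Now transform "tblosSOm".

RZJMQQMK

Each output is the input with this applied: shift every letter 2 places backward in the alphabet (wrapping around), then convert every letter to uppercase.
On "tblosSOm": the first step gives "rzjmqQMk", and the second then gives "RZJMQQMK".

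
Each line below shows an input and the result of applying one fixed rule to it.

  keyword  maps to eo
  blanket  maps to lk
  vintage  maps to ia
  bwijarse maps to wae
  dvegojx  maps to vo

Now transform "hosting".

The pattern: keep one character in every 3, starting at position 2 (positions 2nd, 5th, 8th, ...).
Doing the same to "hosting": "oi".

oi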